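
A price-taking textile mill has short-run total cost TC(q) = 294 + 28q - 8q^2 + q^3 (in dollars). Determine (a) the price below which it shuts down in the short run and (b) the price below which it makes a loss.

Shutdown price = $12; break-even price = $63

Shutdown price = min AVC. AVC = 28 - 8q + q^2, with vertex at q = 4 and minimum $12.
ATC = 294/q + 28 - 8q + q^2. Setting dATC/dq = −294/q^2 − 8 + 2q = 0 gives q = 7 (since 2·7^3 − 8·7^2 = 294).
min ATC = 294/7 + 28 − 8·7 + 7^2 = $63. That is the break-even price.
Between these two prices the firm operates at a loss; above $63 it earns a profit.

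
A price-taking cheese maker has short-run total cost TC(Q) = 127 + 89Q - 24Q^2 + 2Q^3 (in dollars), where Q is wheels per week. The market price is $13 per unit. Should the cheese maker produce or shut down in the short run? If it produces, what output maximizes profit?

From TC, MC = TC'(Q) = 89 - 48Q + 6Q^2 and AVC = VC/Q = 89 - 24Q + 2Q^2.
AVC is minimized where dAVC/dQ = -24 + 4Q = 0, at Q = 6; min AVC = 89 - 24·6 + 2·6^2 = $17.
With P < min AVC ($13 < $17), every unit sold adds to the loss.
Best response: produce nothing and absorb the $127 fixed cost.

Shut down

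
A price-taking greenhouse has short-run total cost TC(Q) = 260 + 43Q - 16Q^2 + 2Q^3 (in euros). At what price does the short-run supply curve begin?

€11 per unit

The firm shuts down when price falls below the minimum of average variable cost. AVC = VC/Q = 43 - 16Q + 2Q^2.
dAVC/dQ = -16 + 4Q = 0 gives Q = 4. min AVC = 43 - 16·4 + 2·4^2 = 11.
For P < €11 the firm produces nothing.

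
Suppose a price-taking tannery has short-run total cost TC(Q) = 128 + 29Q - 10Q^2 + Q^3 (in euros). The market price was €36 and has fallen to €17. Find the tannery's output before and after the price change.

MC = 29 - 20Q + 3Q^2; the shutdown threshold is min AVC = €4 (at Q = 5).
With P = €36 above the shutdown price, P = MC gives Q = 7.
At P = €17 ≥ min AVC, set P = MC: Q = 6. The firm stays open but cuts output.

Output falls from 7 to 6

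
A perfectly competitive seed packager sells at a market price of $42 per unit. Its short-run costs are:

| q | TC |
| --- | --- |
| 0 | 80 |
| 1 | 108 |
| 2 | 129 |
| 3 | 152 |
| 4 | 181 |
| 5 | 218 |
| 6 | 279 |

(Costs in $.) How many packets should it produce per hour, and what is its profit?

Compute π = P·q − TC at each output: q=0: -80; q=1: -66; q=2: -45; q=3: -26; q=4: -13; q=5: -8; q=6: -27.
Profit is maximized at q = 5. AVC there is 138/5 = $27.60 ≤ P, so producing beats shutting down (which would give -$80).

q = 5; profit = -$8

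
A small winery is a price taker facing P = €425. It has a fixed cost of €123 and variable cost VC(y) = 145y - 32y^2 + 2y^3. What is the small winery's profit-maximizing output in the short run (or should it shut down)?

Variable cost is VC = 145y - 32y^2 + 2y^3, so AVC = VC/y = 145 - 32y + 2y^2 and MC = dTC/dy = 145 - 64y + 6y^2.
AVC is minimized where dAVC/dy = -32 + 4y = 0, at y = 8; min AVC = 145 - 32·8 + 2·8^2 = €17.
Because €425 ≥ €17, revenue can cover variable cost; the firm operates.
Set P = MC: 425 = 145 - 64y + 6y^2 → -280 - 64y + 6y^2 = 0. The roots are y = -10/3 and y = 14; the profit-maximizing output is on the rising part of MC, so y* = 14.
Check: AVC at y = 14 is €89 ≤ P, so revenue covers variable cost.
Profit = P·y − TC = 425·14 − 1369 = €4581.

Produce at y = 14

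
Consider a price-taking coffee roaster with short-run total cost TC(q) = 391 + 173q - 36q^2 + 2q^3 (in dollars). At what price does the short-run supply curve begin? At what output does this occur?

$11 per unit, at q = 9

Short-run supply begins at min AVC. From VC = 173q - 36q^2 + 2q^3, AVC = 173 - 36q + 2q^2.
At the minimum of AVC, MC = AVC. MC = 173 - 72q + 6q^2; setting MC = AVC gives 4q^2 - 36q = 0, so q = 9. min AVC = 11.
So the shutdown price is $11.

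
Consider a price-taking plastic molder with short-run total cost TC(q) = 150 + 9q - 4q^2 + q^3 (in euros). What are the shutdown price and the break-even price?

Shutdown price = €5; break-even price = €44

AVC = 9 - 4q + q^2; minimized at q = 2, giving min AVC = €5. That is the shutdown price.
ATC = 150/q + 9 - 4q + q^2. Setting dATC/dq = −150/q^2 − 4 + 2q = 0 gives q = 5 (since 2·5^3 − 4·5^2 = 150).
min ATC = 150/5 + 9 − 4·5 + 5^2 = €44. That is the break-even price.
For €5 ≤ P < €44 the firm produces at a loss; below €5 it shuts down.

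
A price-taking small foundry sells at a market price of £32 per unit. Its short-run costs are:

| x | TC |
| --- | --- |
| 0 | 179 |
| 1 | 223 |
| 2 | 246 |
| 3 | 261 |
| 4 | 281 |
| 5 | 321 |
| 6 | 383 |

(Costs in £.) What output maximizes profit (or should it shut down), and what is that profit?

Tabulate TR − TC: x=0: -179; x=1: -191; x=2: -182; x=3: -165; x=4: -153; x=5: -161; x=6: -191.
Profit is maximized at x = 4. AVC there is 102/4 = £25.50 ≤ P, so producing beats shutting down (which would give -£179).

x = 4; profit = -£153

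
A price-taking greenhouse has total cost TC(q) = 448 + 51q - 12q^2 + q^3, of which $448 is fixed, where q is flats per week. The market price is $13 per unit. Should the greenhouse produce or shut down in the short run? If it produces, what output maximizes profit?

Shut down

Variable cost is VC = 51q - 12q^2 + q^3, so AVC = VC/q = 51 - 12q + q^2 and MC = dTC/dq = 51 - 24q + 3q^2.
AVC is minimized where dAVC/dq = -12 + 2q = 0, at q = 6; min AVC = 51 - 12·6 + 6^2 = $15.
With P < min AVC ($13 < $15), every unit sold adds to the loss.
Shutting down limits the loss to fixed cost, $448.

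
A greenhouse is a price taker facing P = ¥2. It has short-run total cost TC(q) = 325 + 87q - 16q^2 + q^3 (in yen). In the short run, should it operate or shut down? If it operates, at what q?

Shut down

Variable cost is VC = 87q - 16q^2 + q^3, so AVC = VC/q = 87 - 16q + q^2 and MC = dTC/dq = 87 - 32q + 3q^2.
The AVC parabola has its vertex at q = 16/2 = 8, where AVC = 87 - 16·8 + 8^2 = ¥23.
Since P = ¥2 < min AVC = ¥23, price fails to cover variable cost at any output.
The firm minimizes its loss by shutting down and losing only its fixed cost of ¥325.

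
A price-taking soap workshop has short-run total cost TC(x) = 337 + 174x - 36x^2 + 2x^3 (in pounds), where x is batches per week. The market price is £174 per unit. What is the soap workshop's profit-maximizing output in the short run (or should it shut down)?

Variable cost is VC = 174x - 36x^2 + 2x^3, so AVC = VC/x = 174 - 36x + 2x^2 and MC = dTC/dx = 174 - 72x + 6x^2.
AVC hits its minimum where MC = AVC, at x = 9, giving min AVC = 174 - 36·9 + 2·9^2 = £12.
Since P = £174 ≥ min AVC = £12, price covers variable cost and the firm should produce.
Set P = MC: 174 = 174 - 72x + 6x^2 → -72x + 6x^2 = 0. The roots are x = 0 and x = 12; the profit-maximizing output is on the rising part of MC, so x* = 12.
Check: AVC at x = 12 is £30 ≤ P, so revenue covers variable cost.
Profit = P·x − TC = 174·12 − 697 = £1391.

Produce at x = 12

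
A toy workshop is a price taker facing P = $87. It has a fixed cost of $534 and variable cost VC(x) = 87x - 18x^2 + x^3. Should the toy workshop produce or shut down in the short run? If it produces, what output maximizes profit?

Produce at x = 12

Variable cost is VC = 87x - 18x^2 + x^3, so AVC = VC/x = 87 - 18x + x^2 and MC = dTC/dx = 87 - 36x + 3x^2.
AVC hits its minimum where MC = AVC, at x = 9, giving min AVC = 87 - 18·9 + 9^2 = $6.
P = $87 exceeds min AVC = $6, so the firm stays open.
P = MC gives -36x + 3x^2 = 0, with roots 0 and 12. Take the larger (rising MC): x* = 12.
Check: AVC at x = 12 is $15 ≤ P, so revenue covers variable cost.
Profit = P·x − TC = 87·12 − 714 = $330.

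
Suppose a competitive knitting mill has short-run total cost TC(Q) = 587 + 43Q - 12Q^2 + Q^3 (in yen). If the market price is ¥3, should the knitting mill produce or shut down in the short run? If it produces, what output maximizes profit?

Strip out fixed cost: VC = 43Q - 12Q^2 + Q^3. Then AVC = 43 - 12Q + Q^2 and MC = 43 - 24Q + 3Q^2.
AVC is minimized where dAVC/dQ = -12 + 2Q = 0, at Q = 6; min AVC = 43 - 12·6 + 6^2 = ¥7.
P = ¥3 lies below min AVC = ¥7; no output level covers variable cost.
The firm minimizes its loss by shutting down and losing only its fixed cost of ¥587.

Shut down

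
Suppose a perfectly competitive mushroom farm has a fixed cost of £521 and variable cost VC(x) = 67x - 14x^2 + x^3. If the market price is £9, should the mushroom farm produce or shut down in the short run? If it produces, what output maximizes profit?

From TC, MC = TC'(x) = 67 - 28x + 3x^2 and AVC = VC/x = 67 - 14x + x^2.
The AVC parabola has its vertex at x = 14/2 = 7, where AVC = 67 - 14·7 + 7^2 = £18.
With P < min AVC (£9 < £18), every unit sold adds to the loss.
The firm minimizes its loss by shutting down and losing only its fixed cost of £521.

Shut down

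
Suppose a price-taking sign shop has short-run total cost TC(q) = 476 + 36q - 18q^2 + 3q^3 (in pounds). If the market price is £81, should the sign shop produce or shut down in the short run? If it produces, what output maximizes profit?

Strip out fixed cost: VC = 36q - 18q^2 + 3q^3. Then AVC = 36 - 18q + 3q^2 and MC = 36 - 36q + 9q^2.
The AVC parabola has its vertex at q = 18/6 = 3, where AVC = 36 - 18·3 + 3·3^2 = £9.
Since P = £81 ≥ min AVC = £9, price covers variable cost and the firm should produce.
Set P = MC: 81 = 36 - 36q + 9q^2 → -45 - 36q + 9q^2 = 0. The roots are q = -1 and q = 5; the profit-maximizing output is on the rising part of MC, so q* = 5.
Check: AVC at q = 5 is £21 ≤ P, so revenue covers variable cost.
Profit = P·q − TC = 81·5 − 581 = -£176, a loss, but smaller than the £476 fixed cost the firm would lose by shutting down.

Produce at q = 5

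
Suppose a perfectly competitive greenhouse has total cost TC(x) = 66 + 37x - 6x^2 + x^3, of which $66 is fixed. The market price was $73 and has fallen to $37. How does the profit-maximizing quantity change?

Output falls from 6 to 4

AVC = 37 - 6x + x^2, minimized at x = 3 where min AVC = $28. MC = 37 - 12x + 3x^2.
With P = $73 above the shutdown price, P = MC gives x = 6.
At P = $37 ≥ min AVC, set P = MC: x = 4. The firm stays open but cuts output.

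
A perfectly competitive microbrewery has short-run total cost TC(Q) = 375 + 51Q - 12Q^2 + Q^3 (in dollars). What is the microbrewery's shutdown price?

$15 per unit

Short-run supply begins at min AVC. From VC = 51Q - 12Q^2 + Q^3, AVC = 51 - 12Q + Q^2.
dAVC/dQ = -12 + 2Q = 0 gives Q = 6. min AVC = 51 - 12·6 + 6^2 = 15.
So the shutdown price is $15.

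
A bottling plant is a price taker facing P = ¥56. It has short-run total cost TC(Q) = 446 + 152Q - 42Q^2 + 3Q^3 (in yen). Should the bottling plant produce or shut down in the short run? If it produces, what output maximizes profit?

Variable cost is VC = 152Q - 42Q^2 + 3Q^3, so AVC = VC/Q = 152 - 42Q + 3Q^2 and MC = dTC/dQ = 152 - 84Q + 9Q^2.
The AVC parabola has its vertex at Q = 42/6 = 7, where AVC = 152 - 42·7 + 3·7^2 = ¥5.
Because ¥56 ≥ ¥5, revenue can cover variable cost; the firm operates.
Set P = MC: 56 = 152 - 84Q + 9Q^2 → 96 - 84Q + 9Q^2 = 0. The roots are Q = 4/3 and Q = 8; the profit-maximizing output is on the rising part of MC, so Q* = 8.
Check: AVC at Q = 8 is ¥8 ≤ P, so revenue covers variable cost.
Profit = P·Q − TC = 56·8 − 510 = -¥62, a loss, but smaller than the ¥446 fixed cost the firm would lose by shutting down.

Produce at Q = 8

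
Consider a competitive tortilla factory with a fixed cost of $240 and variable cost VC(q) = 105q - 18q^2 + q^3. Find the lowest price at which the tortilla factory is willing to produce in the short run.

$24 per unit

Short-run supply begins at min AVC. From VC = 105q - 18q^2 + q^3, AVC = 105 - 18q + q^2.
At the minimum of AVC, MC = AVC. MC = 105 - 36q + 3q^2; setting MC = AVC gives 2q^2 - 18q = 0, so q = 9. min AVC = 24.
So the shutdown price is $24.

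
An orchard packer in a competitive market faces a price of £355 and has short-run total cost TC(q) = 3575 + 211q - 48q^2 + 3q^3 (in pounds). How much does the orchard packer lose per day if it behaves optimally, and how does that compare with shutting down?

Profit = -£119 at q = 12

AVC = 211 - 48q + 3q^2 has its minimum £19 at q = 8; price £355 clears that bar, so the firm operates.
With MC = 211 - 96q + 9q^2, P = MC on the upward-sloping part at q* = 12.
TR = 355·12 = 4260. TC = 3575 + 804 = 4379. Profit = 4260 − 4379 = -£119.
Shutting down would mean losing the fixed cost of £3575, so operating at a loss of £119 is better by £3456.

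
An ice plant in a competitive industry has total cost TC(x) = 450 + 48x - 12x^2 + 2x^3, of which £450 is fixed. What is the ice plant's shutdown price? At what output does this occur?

Short-run supply begins at min AVC. From VC = 48x - 12x^2 + 2x^3, AVC = 48 - 12x + 2x^2.
At the minimum of AVC, MC = AVC. MC = 48 - 24x + 6x^2; setting MC = AVC gives 4x^2 - 12x = 0, so x = 3. min AVC = 30.
For P < £30 the firm produces nothing.

£30 per unit, at x = 3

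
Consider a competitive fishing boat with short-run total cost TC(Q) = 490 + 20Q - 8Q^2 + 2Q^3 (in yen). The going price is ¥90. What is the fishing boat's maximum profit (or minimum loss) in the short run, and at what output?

Profit = -¥190 at Q = 5

AVC = 20 - 8Q + 2Q^2 has its minimum ¥12 at Q = 2; price ¥90 clears that bar, so the firm operates.
MC = 20 - 16Q + 6Q^2. Setting P = MC and taking the root on the rising branch gives Q* = 5.
TR = 90·5 = 450. TC = 490 + 150 = 640. Profit = 450 − 640 = -¥190.
That loss of ¥190 beats the ¥490 the firm would lose by shutting down; producing recovers ¥300 of fixed cost.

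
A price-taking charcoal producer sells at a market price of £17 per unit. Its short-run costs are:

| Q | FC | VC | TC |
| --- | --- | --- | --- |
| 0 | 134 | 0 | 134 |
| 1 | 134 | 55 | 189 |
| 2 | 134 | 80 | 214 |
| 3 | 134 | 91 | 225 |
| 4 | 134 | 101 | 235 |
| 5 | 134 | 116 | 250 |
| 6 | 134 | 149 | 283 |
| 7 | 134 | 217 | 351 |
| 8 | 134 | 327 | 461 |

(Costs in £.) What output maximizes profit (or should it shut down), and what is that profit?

Q = 0 (shut down); profit = -£134

Tabulate TR − TC: Q=0: -134; Q=1: -172; Q=2: -180; Q=3: -174; Q=4: -167; Q=5: -165; Q=6: -181; Q=7: -232; Q=8: -325.
Profit is highest at Q = 0. Equivalently, the lowest AVC in the table is 116/5 ≈ £23.20 at Q = 5, and P = £17 falls below it — price never covers variable cost, so the firm shuts down and loses only its fixed cost.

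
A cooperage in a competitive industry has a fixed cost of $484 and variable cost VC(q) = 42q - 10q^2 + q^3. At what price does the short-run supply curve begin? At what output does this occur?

Short-run supply begins at min AVC. From VC = 42q - 10q^2 + q^3, AVC = 42 - 10q + q^2.
At the minimum of AVC, MC = AVC. MC = 42 - 20q + 3q^2; setting MC = AVC gives 2q^2 - 10q = 0, so q = 5. min AVC = 17.
For P < $17 the firm produces nothing.

$17 per unit, at q = 5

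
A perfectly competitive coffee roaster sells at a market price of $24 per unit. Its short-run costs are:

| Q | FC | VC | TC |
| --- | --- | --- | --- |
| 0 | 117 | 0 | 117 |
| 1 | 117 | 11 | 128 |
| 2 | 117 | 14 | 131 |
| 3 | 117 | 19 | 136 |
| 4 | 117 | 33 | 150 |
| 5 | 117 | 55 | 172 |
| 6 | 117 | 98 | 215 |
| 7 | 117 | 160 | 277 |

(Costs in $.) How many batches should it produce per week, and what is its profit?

Tabulate TR − TC: Q=0: -117; Q=1: -104; Q=2: -83; Q=3: -64; Q=4: -54; Q=5: -52; Q=6: -71; Q=7: -109.
Profit is maximized at Q = 5. AVC there is 55/5 = $11 ≤ P, so producing beats shutting down (which would give -$117).

Q = 5; profit = -$52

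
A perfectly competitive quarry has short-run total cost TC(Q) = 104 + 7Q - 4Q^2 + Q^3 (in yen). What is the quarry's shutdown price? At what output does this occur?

¥3 per unit, at Q = 2

The shutdown price is the minimum of AVC. VC = 7Q - 4Q^2 + Q^3, so AVC = 7 - 4Q + Q^2.
dAVC/dQ = -4 + 2Q = 0 gives Q = 2. min AVC = 7 - 4·2 + 2^2 = 3.
The firm shuts down for any P below ¥3.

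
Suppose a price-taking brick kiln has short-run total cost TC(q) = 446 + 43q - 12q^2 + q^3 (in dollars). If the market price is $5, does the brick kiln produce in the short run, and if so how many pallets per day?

Strip out fixed cost: VC = 43q - 12q^2 + q^3. Then AVC = 43 - 12q + q^2 and MC = 43 - 24q + 3q^2.
The AVC parabola has its vertex at q = 12/2 = 6, where AVC = 43 - 12·6 + 6^2 = $7.
With P < min AVC ($5 < $7), every unit sold adds to the loss.
The firm minimizes its loss by shutting down and losing only its fixed cost of $446.

Shut down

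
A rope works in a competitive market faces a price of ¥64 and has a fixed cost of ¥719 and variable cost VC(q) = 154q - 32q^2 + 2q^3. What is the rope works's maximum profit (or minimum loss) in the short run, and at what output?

Profit = -¥395 at q = 9

AVC = 154 - 32q + 2q^2 has its minimum ¥26 at q = 8; price ¥64 clears that bar, so the firm operates.
MC = 154 - 64q + 6q^2. Setting P = MC and taking the root on the rising branch gives q* = 9.
TR = 64·9 = 576. TC = 719 + 252 = 971. Profit = 576 − 971 = -¥395.
That loss of ¥395 beats the ¥719 the firm would lose by shutting down; producing recovers ¥324 of fixed cost.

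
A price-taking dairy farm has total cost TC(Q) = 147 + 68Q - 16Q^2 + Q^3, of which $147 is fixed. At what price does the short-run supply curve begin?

The shutdown price is the minimum of AVC. VC = 68Q - 16Q^2 + Q^3, so AVC = 68 - 16Q + Q^2.
At the minimum of AVC, MC = AVC. MC = 68 - 32Q + 3Q^2; setting MC = AVC gives 2Q^2 - 16Q = 0, so Q = 8. min AVC = 4.
So the shutdown price is $4.

$4 per unit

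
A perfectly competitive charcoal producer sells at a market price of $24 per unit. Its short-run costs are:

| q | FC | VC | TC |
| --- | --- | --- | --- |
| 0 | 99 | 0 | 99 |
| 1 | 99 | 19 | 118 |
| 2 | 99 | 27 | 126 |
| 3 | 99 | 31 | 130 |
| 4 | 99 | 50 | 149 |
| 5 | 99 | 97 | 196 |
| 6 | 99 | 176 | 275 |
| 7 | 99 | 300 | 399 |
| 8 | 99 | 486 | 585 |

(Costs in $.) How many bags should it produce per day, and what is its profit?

q = 4; profit = -$53

Profit at each row (π = 24q − TC): q=0: -99; q=1: -94; q=2: -78; q=3: -58; q=4: -53; q=5: -76; q=6: -131; q=7: -231; q=8: -393.
Profit is maximized at q = 4. AVC there is 50/4 = $12.50 ≤ P, so producing beats shutting down (which would give -$99).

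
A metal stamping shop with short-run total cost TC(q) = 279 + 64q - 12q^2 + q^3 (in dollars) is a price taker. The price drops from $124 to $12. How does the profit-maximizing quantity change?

MC = 64 - 24q + 3q^2; the shutdown threshold is min AVC = $28 (at q = 6).
At P = $124 ≥ min AVC, set P = MC on the rising branch: q = 10.
At P = $12 < min AVC = $28, price no longer covers variable cost at any output, so the firm shuts down: q = 0.

Output falls from 10 to 0 (the firm shuts down)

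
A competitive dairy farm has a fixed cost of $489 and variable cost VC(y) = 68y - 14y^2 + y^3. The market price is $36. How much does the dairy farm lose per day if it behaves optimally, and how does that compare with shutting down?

AVC = 68 - 14y + y^2 has its minimum $19 at y = 7; price $36 clears that bar, so the firm operates.
With MC = 68 - 28y + 3y^2, P = MC on the upward-sloping part at y* = 8.
TR = 36·8 = 288. TC = 489 + 160 = 649. Profit = 288 − 649 = -$361.
Shutting down would mean losing the fixed cost of $489, so operating at a loss of $361 is better by $128.

Profit = -$361 at y = 8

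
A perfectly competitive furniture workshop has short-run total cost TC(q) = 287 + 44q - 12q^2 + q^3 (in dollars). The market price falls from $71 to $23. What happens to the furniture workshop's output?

MC = 44 - 24q + 3q^2; the shutdown threshold is min AVC = $8 (at q = 6).
With P = $71 above the shutdown price, P = MC gives q = 9.
At P = $23 ≥ min AVC, set P = MC: q = 7. The firm stays open but cuts output.

Output falls from 9 to 7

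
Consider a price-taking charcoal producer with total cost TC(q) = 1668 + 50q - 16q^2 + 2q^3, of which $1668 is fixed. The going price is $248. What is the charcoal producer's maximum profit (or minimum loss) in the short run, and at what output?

Profit = -$48 at q = 9

AVC = 50 - 16q + 2q^2; min AVC = $18 at q = 4. Since P = $248 ≥ min AVC, the firm produces.
MC = 50 - 32q + 6q^2. Setting P = MC and taking the root on the rising branch gives q* = 9.
TR = 248·9 = 2232. TC = 1668 + 612 = 2280. Profit = 2232 − 2280 = -$48.
By producing, the firm covers all variable cost plus $1620 of fixed cost; shutting down would lose the full $1668.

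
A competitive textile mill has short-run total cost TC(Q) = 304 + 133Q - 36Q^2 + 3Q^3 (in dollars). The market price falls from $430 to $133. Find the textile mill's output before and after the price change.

AVC = 133 - 36Q + 3Q^2, minimized at Q = 6 where min AVC = $25. MC = 133 - 72Q + 9Q^2.
With P = $430 above the shutdown price, P = MC gives Q = 11.
At P = $133 ≥ min AVC, set P = MC: Q = 8. The firm stays open but cuts output.

Output falls from 11 to 8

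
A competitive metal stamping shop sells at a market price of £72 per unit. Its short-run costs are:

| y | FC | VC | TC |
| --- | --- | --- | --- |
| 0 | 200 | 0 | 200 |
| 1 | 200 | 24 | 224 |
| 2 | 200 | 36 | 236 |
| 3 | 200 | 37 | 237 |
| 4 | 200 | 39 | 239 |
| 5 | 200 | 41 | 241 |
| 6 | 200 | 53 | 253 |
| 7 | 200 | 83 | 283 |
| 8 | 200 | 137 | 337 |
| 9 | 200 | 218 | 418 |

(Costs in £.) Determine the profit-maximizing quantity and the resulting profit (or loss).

Compute π = P·y − TC at each output: y=0: -200; y=1: -152; y=2: -92; y=3: -21; y=4: 49; y=5: 119; y=6: 179; y=7: 221; y=8: 239; y=9: 230.
Profit is maximized at y = 8. AVC there is 137/8 = £17.12 ≤ P, so producing beats shutting down (which would give -£200).

y = 8; profit = £239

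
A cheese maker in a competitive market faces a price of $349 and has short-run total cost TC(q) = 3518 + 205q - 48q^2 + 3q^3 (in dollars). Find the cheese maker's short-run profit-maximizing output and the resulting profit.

AVC = 205 - 48q + 3q^2 has its minimum $13 at q = 8; price $349 clears that bar, so the firm operates.
With MC = 205 - 96q + 9q^2, P = MC on the upward-sloping part at q* = 12.
TR = 349·12 = 4188. TC = 3518 + 732 = 4250. Profit = 4188 − 4250 = -$62.
That loss of $62 beats the $3518 the firm would lose by shutting down; producing recovers $3456 of fixed cost.

Profit = -$62 at q = 12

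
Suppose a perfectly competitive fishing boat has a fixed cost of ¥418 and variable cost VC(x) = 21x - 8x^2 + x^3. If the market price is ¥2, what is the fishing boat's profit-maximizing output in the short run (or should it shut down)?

Shut down

Variable cost is VC = 21x - 8x^2 + x^3, so AVC = VC/x = 21 - 8x + x^2 and MC = dTC/dx = 21 - 16x + 3x^2.
AVC is minimized where dAVC/dx = -8 + 2x = 0, at x = 4; min AVC = 21 - 8·4 + 4^2 = ¥5.
P = ¥2 lies below min AVC = ¥5; no output level covers variable cost.
Shutting down limits the loss to fixed cost, ¥418.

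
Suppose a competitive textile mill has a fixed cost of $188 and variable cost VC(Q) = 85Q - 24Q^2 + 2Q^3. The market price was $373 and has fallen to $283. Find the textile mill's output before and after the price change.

MC = 85 - 48Q + 6Q^2; the shutdown threshold is min AVC = $13 (at Q = 6).
With P = $373 above the shutdown price, P = MC gives Q = 12.
At P = $283 ≥ min AVC, set P = MC: Q = 11. The firm stays open but cuts output.

Output falls from 12 to 11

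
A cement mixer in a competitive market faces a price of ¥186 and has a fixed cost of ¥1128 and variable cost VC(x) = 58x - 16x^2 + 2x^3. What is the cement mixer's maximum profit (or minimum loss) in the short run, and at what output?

Profit = -¥104 at x = 8

AVC = 58 - 16x + 2x^2 has its minimum ¥26 at x = 4; price ¥186 clears that bar, so the firm operates.
With MC = 58 - 32x + 6x^2, P = MC on the upward-sloping part at x* = 8.
TR = 186·8 = 1488. TC = 1128 + 464 = 1592. Profit = 1488 − 1592 = -¥104.
That loss of ¥104 beats the ¥1128 the firm would lose by shutting down; producing recovers ¥1024 of fixed cost.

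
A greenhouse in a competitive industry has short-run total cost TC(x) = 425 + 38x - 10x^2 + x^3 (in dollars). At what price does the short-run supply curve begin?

The firm shuts down when price falls below the minimum of average variable cost. AVC = VC/x = 38 - 10x + x^2.
dAVC/dx = -10 + 2x = 0 gives x = 5. min AVC = 38 - 10·5 + 5^2 = 13.
For P < $13 the firm produces nothing.

$13 per unit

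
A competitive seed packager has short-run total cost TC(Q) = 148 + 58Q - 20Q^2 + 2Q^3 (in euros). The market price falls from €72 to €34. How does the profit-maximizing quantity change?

AVC = 58 - 20Q + 2Q^2, minimized at Q = 5 where min AVC = €8. MC = 58 - 40Q + 6Q^2.
At P = €72 ≥ min AVC, set P = MC on the rising branch: Q = 7.
At P = €34 ≥ min AVC, set P = MC: Q = 6. The firm stays open but cuts output.

Output falls from 7 to 6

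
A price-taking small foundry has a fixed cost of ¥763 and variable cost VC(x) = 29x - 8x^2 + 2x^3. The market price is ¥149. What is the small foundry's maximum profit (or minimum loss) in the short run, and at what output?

AVC = 29 - 8x + 2x^2; min AVC = ¥21 at x = 2. Since P = ¥149 ≥ min AVC, the firm produces.
MC = 29 - 16x + 6x^2. Setting P = MC and taking the root on the rising branch gives x* = 6.
TR = 149·6 = 894. TC = 763 + 318 = 1081. Profit = 894 − 1081 = -¥187.
That loss of ¥187 beats the ¥763 the firm would lose by shutting down; producing recovers ¥576 of fixed cost.

Profit = -¥187 at x = 6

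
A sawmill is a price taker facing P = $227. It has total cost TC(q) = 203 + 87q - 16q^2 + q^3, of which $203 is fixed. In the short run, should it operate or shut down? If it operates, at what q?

Produce at q = 14

Strip out fixed cost: VC = 87q - 16q^2 + q^3. Then AVC = 87 - 16q + q^2 and MC = 87 - 32q + 3q^2.
AVC is minimized where dAVC/dq = -16 + 2q = 0, at q = 8; min AVC = 87 - 16·8 + 8^2 = $23.
P = $227 exceeds min AVC = $23, so the firm stays open.
Set P = MC: 227 = 87 - 32q + 3q^2 → -140 - 32q + 3q^2 = 0. The roots are q = -10/3 and q = 14; the profit-maximizing output is on the rising part of MC, so q* = 14.
Check: AVC at q = 14 is $59 ≤ P, so revenue covers variable cost.
Profit = P·q − TC = 227·14 − 1029 = $2149.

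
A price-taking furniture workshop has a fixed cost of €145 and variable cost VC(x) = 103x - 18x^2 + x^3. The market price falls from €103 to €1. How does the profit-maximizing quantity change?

Output falls from 12 to 0 (the firm shuts down)

AVC = 103 - 18x + x^2, minimized at x = 9 where min AVC = €22. MC = 103 - 36x + 3x^2.
With P = €103 above the shutdown price, P = MC gives x = 12.
At P = €1 < min AVC = €22, price no longer covers variable cost at any output, so the firm shuts down: x = 0.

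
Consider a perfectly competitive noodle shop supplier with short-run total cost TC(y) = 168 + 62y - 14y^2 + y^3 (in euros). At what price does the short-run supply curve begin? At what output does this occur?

€13 per unit, at y = 7

Short-run supply begins at min AVC. From VC = 62y - 14y^2 + y^3, AVC = 62 - 14y + y^2.
dAVC/dy = -14 + 2y = 0 gives y = 7. min AVC = 62 - 14·7 + 7^2 = 13.
So the shutdown price is €13.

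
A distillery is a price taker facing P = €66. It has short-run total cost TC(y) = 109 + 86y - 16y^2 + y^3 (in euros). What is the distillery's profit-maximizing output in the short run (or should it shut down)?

Produce at y = 10

Strip out fixed cost: VC = 86y - 16y^2 + y^3. Then AVC = 86 - 16y + y^2 and MC = 86 - 32y + 3y^2.
The AVC parabola has its vertex at y = 16/2 = 8, where AVC = 86 - 16·8 + 8^2 = €22.
P = €66 exceeds min AVC = €22, so the firm stays open.
Solving P = MC: 20 - 32y + 3y^2 = 0 ⇒ y = 2/3 or 10. On the upward-sloping branch, y* = 10.
Check: AVC at y = 10 is €26 ≤ P, so revenue covers variable cost.
Profit = P·y − TC = 66·10 − 369 = €291.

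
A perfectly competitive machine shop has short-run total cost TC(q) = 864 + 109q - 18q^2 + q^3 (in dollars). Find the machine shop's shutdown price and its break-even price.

Shutdown price = min AVC. AVC = 109 - 18q + q^2, with vertex at q = 9 and minimum $28.
ATC = 864/q + 109 - 18q + q^2. Setting dATC/dq = −864/q^2 − 18 + 2q = 0 gives q = 12 (since 2·12^3 − 18·12^2 = 864).
min ATC = 864/12 + 109 − 18·12 + 12^2 = $109. That is the break-even price.
For $28 ≤ P < $109 the firm produces at a loss; below $28 it shuts down.

Shutdown price = $28; break-even price = $109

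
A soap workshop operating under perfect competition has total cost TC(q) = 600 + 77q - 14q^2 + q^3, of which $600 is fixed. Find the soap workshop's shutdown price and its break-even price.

Shutdown price = min AVC. AVC = 77 - 14q + q^2, with vertex at q = 7 and minimum $28.
ATC = 600/q + 77 - 14q + q^2. Setting dATC/dq = −600/q^2 − 14 + 2q = 0 gives q = 10 (since 2·10^3 − 14·10^2 = 600).
min ATC = 600/10 + 77 − 14·10 + 10^2 = $97. That is the break-even price.
Between these two prices the firm operates at a loss; above $97 it earns a profit.

Shutdown price = $28; break-even price = $97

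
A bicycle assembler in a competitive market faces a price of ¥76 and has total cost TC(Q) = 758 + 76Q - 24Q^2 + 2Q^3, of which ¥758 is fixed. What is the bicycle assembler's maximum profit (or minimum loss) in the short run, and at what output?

AVC = 76 - 24Q + 2Q^2 has its minimum ¥4 at Q = 6; price ¥76 clears that bar, so the firm operates.
With MC = 76 - 48Q + 6Q^2, P = MC on the upward-sloping part at Q* = 8.
TR = 76·8 = 608. TC = 758 + 96 = 854. Profit = 608 − 854 = -¥246.
That loss of ¥246 beats the ¥758 the firm would lose by shutting down; producing recovers ¥512 of fixed cost.

Profit = -¥246 at Q = 8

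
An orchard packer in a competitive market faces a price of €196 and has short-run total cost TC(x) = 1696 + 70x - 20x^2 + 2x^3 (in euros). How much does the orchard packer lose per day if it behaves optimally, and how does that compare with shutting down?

Profit = -€400 at x = 9

AVC = 70 - 20x + 2x^2 has its minimum €20 at x = 5; price €196 clears that bar, so the firm operates.
With MC = 70 - 40x + 6x^2, P = MC on the upward-sloping part at x* = 9.
TR = 196·9 = 1764. TC = 1696 + 468 = 2164. Profit = 1764 − 2164 = -€400.
That loss of €400 beats the €1696 the firm would lose by shutting down; producing recovers €1296 of fixed cost.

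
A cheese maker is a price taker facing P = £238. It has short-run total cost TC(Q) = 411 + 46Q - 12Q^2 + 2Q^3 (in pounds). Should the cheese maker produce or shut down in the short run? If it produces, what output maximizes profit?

From TC, MC = TC'(Q) = 46 - 24Q + 6Q^2 and AVC = VC/Q = 46 - 12Q + 2Q^2.
AVC hits its minimum where MC = AVC, at Q = 3, giving min AVC = 46 - 12·3 + 2·3^2 = £28.
Because £238 ≥ £28, revenue can cover variable cost; the firm operates.
Solving P = MC: -192 - 24Q + 6Q^2 = 0 ⇒ Q = -4 or 8. On the upward-sloping branch, Q* = 8.
Check: AVC at Q = 8 is £78 ≤ P, so revenue covers variable cost.
Profit = P·Q − TC = 238·8 − 1035 = £869.

Produce at Q = 8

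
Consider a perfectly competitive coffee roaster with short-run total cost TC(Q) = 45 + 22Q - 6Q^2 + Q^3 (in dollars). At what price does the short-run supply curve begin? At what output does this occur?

$13 per unit, at Q = 3

The firm shuts down when price falls below the minimum of average variable cost. AVC = VC/Q = 22 - 6Q + Q^2.
At the minimum of AVC, MC = AVC. MC = 22 - 12Q + 3Q^2; setting MC = AVC gives 2Q^2 - 6Q = 0, so Q = 3. min AVC = 13.
For P < $13 the firm produces nothing.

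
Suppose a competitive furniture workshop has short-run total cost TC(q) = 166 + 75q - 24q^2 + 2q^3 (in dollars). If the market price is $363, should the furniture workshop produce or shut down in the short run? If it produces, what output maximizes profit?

From TC, MC = TC'(q) = 75 - 48q + 6q^2 and AVC = VC/q = 75 - 24q + 2q^2.
The AVC parabola has its vertex at q = 24/4 = 6, where AVC = 75 - 24·6 + 2·6^2 = $3.
Because $363 ≥ $3, revenue can cover variable cost; the firm operates.
Set P = MC: 363 = 75 - 48q + 6q^2 → -288 - 48q + 6q^2 = 0. The roots are q = -4 and q = 12; the profit-maximizing output is on the rising part of MC, so q* = 12.
Check: AVC at q = 12 is $75 ≤ P, so revenue covers variable cost.
Profit = P·q − TC = 363·12 − 1066 = $3290.

Produce at q = 12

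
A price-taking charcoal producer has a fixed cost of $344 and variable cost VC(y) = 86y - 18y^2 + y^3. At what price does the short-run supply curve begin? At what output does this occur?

$5 per unit, at y = 9

Short-run supply begins at min AVC. From VC = 86y - 18y^2 + y^3, AVC = 86 - 18y + y^2.
dAVC/dy = -18 + 2y = 0 gives y = 9. min AVC = 86 - 18·9 + 9^2 = 5.
So the shutdown price is $5.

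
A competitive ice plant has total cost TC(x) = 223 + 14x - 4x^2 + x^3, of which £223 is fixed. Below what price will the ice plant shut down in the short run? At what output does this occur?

£10 per unit, at x = 2

The shutdown price is the minimum of AVC. VC = 14x - 4x^2 + x^3, so AVC = 14 - 4x + x^2.
At the minimum of AVC, MC = AVC. MC = 14 - 8x + 3x^2; setting MC = AVC gives 2x^2 - 4x = 0, so x = 2. min AVC = 10.
So the shutdown price is £10.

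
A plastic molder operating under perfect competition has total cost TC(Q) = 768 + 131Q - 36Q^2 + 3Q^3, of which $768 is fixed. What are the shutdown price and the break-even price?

Shutdown price = min AVC. AVC = 131 - 36Q + 3Q^2, with vertex at Q = 6 and minimum $23.
ATC = 768/Q + 131 - 36Q + 3Q^2. Setting dATC/dQ = −768/Q^2 − 36 + 6Q = 0 gives Q = 8 (since 6·8^3 − 36·8^2 = 768).
min ATC = 768/8 + 131 − 36·8 + 3·8^2 = $131. That is the break-even price.
Between these two prices the firm operates at a loss; above $131 it earns a profit.

Shutdown price = $23; break-even price = $131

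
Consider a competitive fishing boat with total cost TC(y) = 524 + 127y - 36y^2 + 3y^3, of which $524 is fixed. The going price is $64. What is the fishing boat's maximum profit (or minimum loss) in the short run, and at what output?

AVC = 127 - 36y + 3y^2 has its minimum $19 at y = 6; price $64 clears that bar, so the firm operates.
With MC = 127 - 72y + 9y^2, P = MC on the upward-sloping part at y* = 7.
TR = 64·7 = 448. TC = 524 + 154 = 678. Profit = 448 − 678 = -$230.
That loss of $230 beats the $524 the firm would lose by shutting down; producing recovers $294 of fixed cost.

Profit = -$230 at y = 7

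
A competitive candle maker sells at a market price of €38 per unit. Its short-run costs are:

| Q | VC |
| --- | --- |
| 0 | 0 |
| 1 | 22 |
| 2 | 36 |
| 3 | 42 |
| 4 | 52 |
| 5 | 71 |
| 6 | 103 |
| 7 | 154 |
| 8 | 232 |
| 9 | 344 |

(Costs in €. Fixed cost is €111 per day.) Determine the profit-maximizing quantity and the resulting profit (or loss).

Q = 6; profit = €14

Tabulate TR − TC: Q=0: -111; Q=1: -95; Q=2: -71; Q=3: -39; Q=4: -11; Q=5: 8; Q=6: 14; Q=7: 1; Q=8: -39; Q=9: -113.
Profit is maximized at Q = 6. AVC there is 103/6 = €17.17 ≤ P, so producing beats shutting down (which would give -€111).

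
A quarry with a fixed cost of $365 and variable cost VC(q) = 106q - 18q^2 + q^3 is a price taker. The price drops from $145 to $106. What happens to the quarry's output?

MC = 106 - 36q + 3q^2; the shutdown threshold is min AVC = $25 (at q = 9).
With P = $145 above the shutdown price, P = MC gives q = 13.
At P = $106 ≥ min AVC, set P = MC: q = 12. The firm stays open but cuts output.

Output falls from 13 to 12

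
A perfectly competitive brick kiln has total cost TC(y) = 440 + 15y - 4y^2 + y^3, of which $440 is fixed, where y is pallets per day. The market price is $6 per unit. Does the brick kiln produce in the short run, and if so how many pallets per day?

Shut down

From TC, MC = TC'(y) = 15 - 8y + 3y^2 and AVC = VC/y = 15 - 4y + y^2.
AVC hits its minimum where MC = AVC, at y = 2, giving min AVC = 15 - 4·2 + 2^2 = $11.
P = $6 lies below min AVC = $11; no output level covers variable cost.
Shutting down limits the loss to fixed cost, $440.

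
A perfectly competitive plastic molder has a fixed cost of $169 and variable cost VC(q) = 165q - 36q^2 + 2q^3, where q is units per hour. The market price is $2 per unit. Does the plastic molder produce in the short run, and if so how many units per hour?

Variable cost is VC = 165q - 36q^2 + 2q^3, so AVC = VC/q = 165 - 36q + 2q^2 and MC = dTC/dq = 165 - 72q + 6q^2.
AVC is minimized where dAVC/dq = -36 + 4q = 0, at q = 9; min AVC = 165 - 36·9 + 2·9^2 = $3.
Since P = $2 < min AVC = $3, price fails to cover variable cost at any output.
Best response: produce nothing and absorb the $169 fixed cost.

Shut down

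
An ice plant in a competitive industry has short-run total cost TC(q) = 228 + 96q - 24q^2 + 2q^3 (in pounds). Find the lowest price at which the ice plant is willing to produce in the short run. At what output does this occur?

The firm shuts down when price falls below the minimum of average variable cost. AVC = VC/q = 96 - 24q + 2q^2.
dAVC/dq = -24 + 4q = 0 gives q = 6. min AVC = 96 - 24·6 + 2·6^2 = 24.
For P < £24 the firm produces nothing.

£24 per unit, at q = 6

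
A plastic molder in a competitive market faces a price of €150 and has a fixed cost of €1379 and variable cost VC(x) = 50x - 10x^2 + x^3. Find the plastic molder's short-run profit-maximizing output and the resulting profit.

Profit = -€379 at x = 10

AVC = 50 - 10x + x^2 has its minimum €25 at x = 5; price €150 clears that bar, so the firm operates.
MC = 50 - 20x + 3x^2. Setting P = MC and taking the root on the rising branch gives x* = 10.
TR = 150·10 = 1500. TC = 1379 + 500 = 1879. Profit = 1500 − 1879 = -€379.
Shutting down would mean losing the fixed cost of €1379, so operating at a loss of €379 is better by €1000.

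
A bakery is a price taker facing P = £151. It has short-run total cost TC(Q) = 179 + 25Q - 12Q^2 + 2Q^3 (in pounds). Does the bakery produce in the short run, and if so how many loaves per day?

Produce at Q = 7

Strip out fixed cost: VC = 25Q - 12Q^2 + 2Q^3. Then AVC = 25 - 12Q + 2Q^2 and MC = 25 - 24Q + 6Q^2.
AVC hits its minimum where MC = AVC, at Q = 3, giving min AVC = 25 - 12·3 + 2·3^2 = £7.
Since P = £151 ≥ min AVC = £7, price covers variable cost and the firm should produce.
P = MC gives -126 - 24Q + 6Q^2 = 0, with roots -3 and 7. Take the larger (rising MC): Q* = 7.
Check: AVC at Q = 7 is £39 ≤ P, so revenue covers variable cost.
Profit = P·Q − TC = 151·7 − 452 = £605.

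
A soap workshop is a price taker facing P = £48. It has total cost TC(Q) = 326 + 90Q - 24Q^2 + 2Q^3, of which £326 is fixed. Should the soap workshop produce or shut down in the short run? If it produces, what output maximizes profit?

Produce at Q = 7

Variable cost is VC = 90Q - 24Q^2 + 2Q^3, so AVC = VC/Q = 90 - 24Q + 2Q^2 and MC = dTC/dQ = 90 - 48Q + 6Q^2.
AVC is minimized where dAVC/dQ = -24 + 4Q = 0, at Q = 6; min AVC = 90 - 24·6 + 2·6^2 = £18.
Because £48 ≥ £18, revenue can cover variable cost; the firm operates.
Set P = MC: 48 = 90 - 48Q + 6Q^2 → 42 - 48Q + 6Q^2 = 0. The roots are Q = 1 and Q = 7; the profit-maximizing output is on the rising part of MC, so Q* = 7.
Check: AVC at Q = 7 is £20 ≤ P, so revenue covers variable cost.
Profit = P·Q − TC = 48·7 − 466 = -£130, a loss, but smaller than the £326 fixed cost the firm would lose by shutting down.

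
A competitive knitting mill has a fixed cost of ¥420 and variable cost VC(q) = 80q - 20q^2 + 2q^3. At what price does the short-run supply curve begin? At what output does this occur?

The shutdown price is the minimum of AVC. VC = 80q - 20q^2 + 2q^3, so AVC = 80 - 20q + 2q^2.
At the minimum of AVC, MC = AVC. MC = 80 - 40q + 6q^2; setting MC = AVC gives 4q^2 - 20q = 0, so q = 5. min AVC = 30.
For P < ¥30 the firm produces nothing.

¥30 per unit, at q = 5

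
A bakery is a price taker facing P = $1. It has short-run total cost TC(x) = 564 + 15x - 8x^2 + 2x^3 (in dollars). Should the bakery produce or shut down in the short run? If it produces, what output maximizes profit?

Shut down

From TC, MC = TC'(x) = 15 - 16x + 6x^2 and AVC = VC/x = 15 - 8x + 2x^2.
The AVC parabola has its vertex at x = 8/4 = 2, where AVC = 15 - 8·2 + 2·2^2 = $7.
With P < min AVC ($1 < $7), every unit sold adds to the loss.
The firm minimizes its loss by shutting down and losing only its fixed cost of $564.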